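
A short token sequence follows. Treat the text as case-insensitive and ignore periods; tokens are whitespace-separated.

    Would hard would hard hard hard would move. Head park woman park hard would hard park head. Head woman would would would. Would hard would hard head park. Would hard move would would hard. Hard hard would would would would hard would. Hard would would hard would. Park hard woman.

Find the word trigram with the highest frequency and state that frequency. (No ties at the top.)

Trigram frequencies (highest first):
  would hard would: 5
  hard would hard: 4
  would would would: 4
  would would hard: 4
  would hard hard: 2
  hard hard hard: 2
  … (25 more, each ≤ 2)

"would hard would", 5 times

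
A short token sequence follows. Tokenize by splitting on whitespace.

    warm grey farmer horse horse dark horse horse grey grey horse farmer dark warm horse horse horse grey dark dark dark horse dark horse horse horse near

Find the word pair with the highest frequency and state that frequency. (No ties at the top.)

Bigram frequencies (highest first):
  horse horse: 6
  dark horse: 3
  horse dark: 2
  horse grey: 2
  dark dark: 2
  warm grey: 1
  … (10 more, each ≤ 1)

"horse horse", 6 times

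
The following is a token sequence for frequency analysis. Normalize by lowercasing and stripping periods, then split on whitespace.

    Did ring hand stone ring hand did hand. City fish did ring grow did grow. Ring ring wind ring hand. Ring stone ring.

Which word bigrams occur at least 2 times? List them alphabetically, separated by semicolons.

Bigram counts meeting the condition (at least 2 times):
  did ring: 2
  ring hand: 3
  stone ring: 2

did ring; ring hand; stone ring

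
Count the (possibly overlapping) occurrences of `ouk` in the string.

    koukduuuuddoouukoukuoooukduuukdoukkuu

4

Sliding a length-3 window over the 37 characters (35 positions):
  position 2–4: ouk
  position 17–19: ouk
  position 23–25: ouk
  position 32–34: ouk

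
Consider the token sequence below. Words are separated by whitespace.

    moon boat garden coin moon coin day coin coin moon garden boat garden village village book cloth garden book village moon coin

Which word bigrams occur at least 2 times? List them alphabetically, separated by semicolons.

Bigram counts meeting the condition (at least 2 times):
  boat garden: 2
  coin moon: 2
  moon coin: 2

boat garden; coin moon; moon coin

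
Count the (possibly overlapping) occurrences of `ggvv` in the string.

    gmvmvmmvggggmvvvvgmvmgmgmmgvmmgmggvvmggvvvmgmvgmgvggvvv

Sliding a length-4 window over the 55 characters (52 positions):
  position 33–36: ggvv
  position 38–41: ggvv
  position 51–54: ggvv

3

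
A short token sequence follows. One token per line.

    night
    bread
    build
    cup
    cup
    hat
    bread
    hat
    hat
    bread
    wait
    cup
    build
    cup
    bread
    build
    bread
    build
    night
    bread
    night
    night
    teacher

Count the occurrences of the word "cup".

Scanning the 23 tokens for "cup":
  position 4: cup
  position 5: cup
  position 12: cup
  position 14: cup

4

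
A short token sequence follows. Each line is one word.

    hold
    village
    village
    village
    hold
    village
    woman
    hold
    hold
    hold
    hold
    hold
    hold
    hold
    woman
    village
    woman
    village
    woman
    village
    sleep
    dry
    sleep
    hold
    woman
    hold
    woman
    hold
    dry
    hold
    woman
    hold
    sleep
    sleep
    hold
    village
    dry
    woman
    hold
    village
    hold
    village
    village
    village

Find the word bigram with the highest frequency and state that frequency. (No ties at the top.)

Bigram frequencies (highest first):
  hold hold: 6
  hold village: 5
  woman hold: 5
  village village: 4
  hold woman: 4
  village woman: 3
  … (12 more, each ≤ 3)

"hold hold", 6 times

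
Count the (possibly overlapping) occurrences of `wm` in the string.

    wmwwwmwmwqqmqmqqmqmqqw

Sliding a length-2 window over the 22 characters (21 positions):
  position 1–2: wm
  position 5–6: wm
  position 7–8: wm

3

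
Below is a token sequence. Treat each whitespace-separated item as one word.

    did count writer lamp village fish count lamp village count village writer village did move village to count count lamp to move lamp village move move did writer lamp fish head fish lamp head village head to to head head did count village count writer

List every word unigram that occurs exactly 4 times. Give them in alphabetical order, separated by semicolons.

did; move; to; writer

Unigram counts meeting the condition (exactly 4 times):
  did: 4
  move: 4
  to: 4
  writer: 4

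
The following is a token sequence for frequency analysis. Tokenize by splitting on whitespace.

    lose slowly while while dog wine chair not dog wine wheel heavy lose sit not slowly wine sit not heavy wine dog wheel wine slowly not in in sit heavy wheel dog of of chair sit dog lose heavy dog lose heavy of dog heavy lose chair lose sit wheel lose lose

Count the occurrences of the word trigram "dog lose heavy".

Scanning the 50 overlapping trigram windows for "dog lose heavy":
  position 37–39: dog lose heavy
  position 40–42: dog lose heavy

2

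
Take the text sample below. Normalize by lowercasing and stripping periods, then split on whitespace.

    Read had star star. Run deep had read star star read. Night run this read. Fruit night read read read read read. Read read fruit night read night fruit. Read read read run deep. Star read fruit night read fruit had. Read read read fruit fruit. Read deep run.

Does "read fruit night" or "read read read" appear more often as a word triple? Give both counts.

"read read read" (7 vs 3)

"read fruit night": 3 occurrences
"read read read": 7 occurrences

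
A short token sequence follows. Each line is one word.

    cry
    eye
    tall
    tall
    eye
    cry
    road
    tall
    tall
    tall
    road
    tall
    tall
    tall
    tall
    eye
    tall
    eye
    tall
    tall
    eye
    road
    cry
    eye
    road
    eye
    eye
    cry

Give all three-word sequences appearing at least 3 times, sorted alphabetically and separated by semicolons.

Trigram counts meeting the condition (at least 3 times):
  tall tall eye: 3
  tall tall tall: 3

tall tall eye; tall tall tall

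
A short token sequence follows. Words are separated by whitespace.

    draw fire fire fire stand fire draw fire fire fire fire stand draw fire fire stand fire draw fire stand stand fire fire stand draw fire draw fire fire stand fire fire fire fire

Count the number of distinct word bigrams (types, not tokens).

7

34 tokens → 33 bigram windows in total.
Repeated bigrams (each contributes count−1 duplicates):
  fire fire: 11
  draw fire: 6
  fire stand: 6
  stand fire: 4
  fire draw: 3
  stand draw: 2
26 duplicate windows → 33 − 26 = 7 distinct.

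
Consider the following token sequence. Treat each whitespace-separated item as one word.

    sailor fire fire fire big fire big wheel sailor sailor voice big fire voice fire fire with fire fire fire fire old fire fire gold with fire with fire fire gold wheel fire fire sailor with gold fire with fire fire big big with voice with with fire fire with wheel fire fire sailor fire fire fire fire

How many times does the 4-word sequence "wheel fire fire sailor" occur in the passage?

Scanning the 55 overlapping 4-gram windows for "wheel fire fire sailor":
  position 32–35: wheel fire fire sailor
  position 51–54: wheel fire fire sailor

2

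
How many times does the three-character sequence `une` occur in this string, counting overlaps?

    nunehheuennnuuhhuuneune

Sliding a length-3 window over the 23 characters (21 positions):
  position 2–4: une
  position 18–20: une
  position 21–23: une

3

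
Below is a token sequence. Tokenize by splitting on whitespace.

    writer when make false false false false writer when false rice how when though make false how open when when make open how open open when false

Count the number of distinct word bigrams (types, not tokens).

18

27 tokens → 26 bigram windows in total.
Repeated bigrams (each contributes count−1 duplicates):
  false false: 3
  how open: 2
  make false: 2
  open when: 2
  when false: 2
  when make: 2
  writer when: 2
8 duplicate windows → 26 − 8 = 18 distinct.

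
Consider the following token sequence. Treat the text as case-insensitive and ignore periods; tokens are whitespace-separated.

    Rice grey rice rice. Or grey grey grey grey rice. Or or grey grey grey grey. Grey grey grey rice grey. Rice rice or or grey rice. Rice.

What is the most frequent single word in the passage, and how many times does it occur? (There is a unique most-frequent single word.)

Unigram frequencies (highest first):
  grey: 14
  rice: 9
  or: 5

"grey", 14 times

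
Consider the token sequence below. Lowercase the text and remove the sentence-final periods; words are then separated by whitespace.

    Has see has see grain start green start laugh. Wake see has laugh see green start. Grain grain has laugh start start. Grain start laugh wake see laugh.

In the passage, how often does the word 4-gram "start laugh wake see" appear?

Scanning the 25 overlapping 4-gram windows for "start laugh wake see":
  position 8–11: start laugh wake see
  position 24–27: start laugh wake see

2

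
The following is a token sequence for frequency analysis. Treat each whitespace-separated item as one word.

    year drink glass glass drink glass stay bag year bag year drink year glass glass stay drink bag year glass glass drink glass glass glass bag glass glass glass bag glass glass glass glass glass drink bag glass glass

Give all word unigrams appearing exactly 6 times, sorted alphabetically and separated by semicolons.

bag; drink

Unigram counts meeting the condition (exactly 6 times):
  bag: 6
  drink: 6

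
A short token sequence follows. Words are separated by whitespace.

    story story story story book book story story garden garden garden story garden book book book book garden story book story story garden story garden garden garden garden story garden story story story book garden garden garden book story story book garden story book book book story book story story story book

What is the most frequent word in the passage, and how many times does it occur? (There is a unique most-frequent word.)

"story", 22 times

Unigram frequencies (highest first):
  story: 22
  book: 15
  garden: 15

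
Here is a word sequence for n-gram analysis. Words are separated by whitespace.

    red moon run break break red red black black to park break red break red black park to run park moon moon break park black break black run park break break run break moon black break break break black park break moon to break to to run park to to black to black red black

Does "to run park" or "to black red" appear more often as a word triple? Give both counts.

"to run park": 2 occurrences
"to black red": 1 occurrence

"to run park" (2 vs 1)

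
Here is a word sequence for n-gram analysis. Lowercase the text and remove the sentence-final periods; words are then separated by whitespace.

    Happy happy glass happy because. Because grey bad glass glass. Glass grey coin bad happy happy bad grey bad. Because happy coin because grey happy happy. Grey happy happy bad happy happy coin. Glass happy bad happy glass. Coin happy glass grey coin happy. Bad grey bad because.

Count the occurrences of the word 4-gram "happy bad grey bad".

2

Scanning the 45 overlapping 4-gram windows for "happy bad grey bad":
  position 16–19: happy bad grey bad
  position 44–47: happy bad grey bad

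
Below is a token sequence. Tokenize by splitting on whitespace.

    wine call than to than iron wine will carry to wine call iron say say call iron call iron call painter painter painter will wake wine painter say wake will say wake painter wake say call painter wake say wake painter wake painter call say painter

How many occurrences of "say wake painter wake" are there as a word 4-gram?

2

Scanning the 43 overlapping 4-gram windows for "say wake painter wake":
  position 31–34: say wake painter wake
  position 39–42: say wake painter wake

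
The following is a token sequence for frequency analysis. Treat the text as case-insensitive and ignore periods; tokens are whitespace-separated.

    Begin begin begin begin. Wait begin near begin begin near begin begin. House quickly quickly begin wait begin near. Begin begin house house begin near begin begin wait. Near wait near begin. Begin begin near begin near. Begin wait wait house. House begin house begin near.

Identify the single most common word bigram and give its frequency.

Bigram frequencies (highest first):
  begin begin: 9
  begin near: 7
  near begin: 7
  begin wait: 4
  begin house: 3
  house begin: 3
  … (9 more, each ≤ 2)

"begin begin", 9 times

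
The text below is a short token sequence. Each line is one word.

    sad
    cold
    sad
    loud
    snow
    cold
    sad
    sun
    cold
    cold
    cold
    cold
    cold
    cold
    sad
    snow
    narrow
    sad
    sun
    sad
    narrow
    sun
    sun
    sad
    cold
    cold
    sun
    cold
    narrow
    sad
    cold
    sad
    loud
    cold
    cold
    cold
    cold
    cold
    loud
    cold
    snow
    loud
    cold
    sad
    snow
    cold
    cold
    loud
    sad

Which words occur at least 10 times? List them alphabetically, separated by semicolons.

Unigram counts meeting the condition (at least 10 times):
  cold: 21
  sad: 11

cold; sad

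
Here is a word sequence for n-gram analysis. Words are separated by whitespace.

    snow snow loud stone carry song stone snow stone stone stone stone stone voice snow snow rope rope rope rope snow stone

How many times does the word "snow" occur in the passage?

6

Scanning the 22 tokens for "snow":
  position 1: snow
  position 2: snow
  position 8: snow
  position 15: snow
  position 16: snow
  position 21: snow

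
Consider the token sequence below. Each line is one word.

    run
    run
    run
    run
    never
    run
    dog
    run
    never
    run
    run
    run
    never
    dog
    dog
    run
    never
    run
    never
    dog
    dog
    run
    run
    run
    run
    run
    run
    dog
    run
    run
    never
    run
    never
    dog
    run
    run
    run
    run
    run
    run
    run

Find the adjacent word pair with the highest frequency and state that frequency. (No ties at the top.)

"run run", 17 times

Bigram frequencies (highest first):
  run run: 17
  run never: 7
  dog run: 5
  never run: 4
  never dog: 3
  run dog: 2
  … (1 more, each ≤ 2)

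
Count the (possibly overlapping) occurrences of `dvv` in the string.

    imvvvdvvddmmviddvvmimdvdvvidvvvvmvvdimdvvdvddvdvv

Sliding a length-3 window over the 49 characters (47 positions):
  position 6–8: dvv
  position 16–18: dvv
  position 24–26: dvv
  position 28–30: dvv
  position 39–41: dvv
  position 47–49: dvv

6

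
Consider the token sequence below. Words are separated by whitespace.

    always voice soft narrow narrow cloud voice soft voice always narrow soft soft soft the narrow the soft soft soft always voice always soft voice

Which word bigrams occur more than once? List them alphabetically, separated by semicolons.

Bigram counts meeting the condition (more than once):
  always voice: 2
  soft soft: 4
  soft voice: 2
  voice always: 2
  voice soft: 2

always voice; soft soft; soft voice; voice always; voice soft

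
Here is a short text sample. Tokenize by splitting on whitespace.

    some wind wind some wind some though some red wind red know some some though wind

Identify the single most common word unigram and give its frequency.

Unigram frequencies (highest first):
  some: 6
  wind: 5
  though: 2
  red: 2
  know: 1

"some", 6 times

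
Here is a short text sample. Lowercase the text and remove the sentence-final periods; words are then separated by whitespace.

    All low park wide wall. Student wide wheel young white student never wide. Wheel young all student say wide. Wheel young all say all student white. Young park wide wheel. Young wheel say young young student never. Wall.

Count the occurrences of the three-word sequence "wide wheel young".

4

Scanning the 36 overlapping trigram windows for "wide wheel young":
  position 7–9: wide wheel young
  position 13–15: wide wheel young
  position 19–21: wide wheel young
  position 29–31: wide wheel young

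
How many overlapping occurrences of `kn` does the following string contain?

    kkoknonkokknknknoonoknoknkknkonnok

Sliding a length-2 window over the 34 characters (33 positions):
  position 4–5: kn
  position 11–12: kn
  position 13–14: kn
  position 15–16: kn
  position 21–22: kn
  position 24–25: kn
  position 27–28: kn

7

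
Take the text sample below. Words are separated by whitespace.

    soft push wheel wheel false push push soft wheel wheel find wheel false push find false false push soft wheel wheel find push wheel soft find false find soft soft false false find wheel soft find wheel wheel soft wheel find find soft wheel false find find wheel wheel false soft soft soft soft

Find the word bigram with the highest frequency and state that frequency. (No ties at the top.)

"wheel wheel", 5 times

Bigram frequencies (highest first):
  wheel wheel: 5
  wheel false: 4
  soft wheel: 4
  find wheel: 4
  soft soft: 4
  false push: 3
  … (16 more, each ≤ 3)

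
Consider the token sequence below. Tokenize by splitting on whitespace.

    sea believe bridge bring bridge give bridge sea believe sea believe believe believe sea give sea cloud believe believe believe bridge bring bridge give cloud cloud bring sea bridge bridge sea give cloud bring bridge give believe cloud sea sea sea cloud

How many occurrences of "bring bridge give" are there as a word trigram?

3

Scanning the 40 overlapping trigram windows for "bring bridge give":
  position 4–6: bring bridge give
  position 22–24: bring bridge give
  position 34–36: bring bridge give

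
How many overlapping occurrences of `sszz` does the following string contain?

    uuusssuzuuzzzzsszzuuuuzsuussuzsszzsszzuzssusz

Sliding a length-4 window over the 45 characters (42 positions):
  position 15–18: sszz
  position 31–34: sszz
  position 35–38: sszz

3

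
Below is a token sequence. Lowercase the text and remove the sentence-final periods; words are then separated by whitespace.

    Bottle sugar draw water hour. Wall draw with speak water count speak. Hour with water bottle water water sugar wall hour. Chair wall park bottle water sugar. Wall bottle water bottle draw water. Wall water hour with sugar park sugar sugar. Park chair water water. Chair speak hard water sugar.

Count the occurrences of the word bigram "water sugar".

3

Scanning the 49 overlapping bigram windows for "water sugar":
  position 18–19: water sugar
  position 26–27: water sugar
  position 49–50: water sugar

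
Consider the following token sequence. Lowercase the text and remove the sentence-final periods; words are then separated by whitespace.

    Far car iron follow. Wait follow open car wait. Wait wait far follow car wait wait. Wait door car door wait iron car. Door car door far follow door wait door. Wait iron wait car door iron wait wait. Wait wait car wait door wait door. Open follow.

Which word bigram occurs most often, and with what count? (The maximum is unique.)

Bigram frequencies (highest first):
  wait wait: 7
  wait door: 4
  car door: 4
  door wait: 4
  car wait: 3
  far follow: 2
  … (19 more, each ≤ 2)

"wait wait", 7 times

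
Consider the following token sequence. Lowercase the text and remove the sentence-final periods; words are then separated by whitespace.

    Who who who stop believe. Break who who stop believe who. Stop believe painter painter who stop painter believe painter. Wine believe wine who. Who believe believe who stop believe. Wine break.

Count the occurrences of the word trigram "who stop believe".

4

Scanning the 30 overlapping trigram windows for "who stop believe":
  position 3–5: who stop believe
  position 8–10: who stop believe
  position 11–13: who stop believe
  position 28–30: who stop believe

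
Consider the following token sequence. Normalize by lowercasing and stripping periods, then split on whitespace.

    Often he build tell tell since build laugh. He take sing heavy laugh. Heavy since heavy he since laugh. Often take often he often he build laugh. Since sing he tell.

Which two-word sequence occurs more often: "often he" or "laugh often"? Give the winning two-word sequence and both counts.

"often he": 3 occurrences
"laugh often": 1 occurrence

"often he" (3 vs 1)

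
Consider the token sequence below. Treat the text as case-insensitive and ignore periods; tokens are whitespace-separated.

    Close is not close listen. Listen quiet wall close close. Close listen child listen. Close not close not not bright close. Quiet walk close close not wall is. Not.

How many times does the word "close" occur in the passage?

10

Scanning the 29 tokens for "close":
  position 1: close
  position 4: close
  position 9: close
  position 10: close
  position 11: close
  position 15: close
  position 17: close
  position 21: close
  position 24: close
  position 25: close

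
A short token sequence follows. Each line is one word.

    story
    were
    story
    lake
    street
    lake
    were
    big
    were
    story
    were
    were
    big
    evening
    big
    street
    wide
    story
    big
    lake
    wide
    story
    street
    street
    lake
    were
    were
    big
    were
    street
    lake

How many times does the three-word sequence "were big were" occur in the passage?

2

Scanning the 29 overlapping trigram windows for "were big were":
  position 7–9: were big were
  position 27–29: were big were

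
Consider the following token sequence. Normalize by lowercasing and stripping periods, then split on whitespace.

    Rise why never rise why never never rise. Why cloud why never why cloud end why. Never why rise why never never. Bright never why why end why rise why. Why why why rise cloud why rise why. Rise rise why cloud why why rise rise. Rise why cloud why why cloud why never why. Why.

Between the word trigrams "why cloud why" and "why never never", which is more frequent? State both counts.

"why cloud why" (4 vs 2)

"why cloud why": 4 occurrences
"why never never": 2 occurrences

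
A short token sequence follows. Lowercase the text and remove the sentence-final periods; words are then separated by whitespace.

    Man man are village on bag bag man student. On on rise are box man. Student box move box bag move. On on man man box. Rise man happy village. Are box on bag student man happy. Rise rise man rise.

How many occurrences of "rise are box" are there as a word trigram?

Scanning the 39 overlapping trigram windows for "rise are box":
  position 12–14: rise are box

1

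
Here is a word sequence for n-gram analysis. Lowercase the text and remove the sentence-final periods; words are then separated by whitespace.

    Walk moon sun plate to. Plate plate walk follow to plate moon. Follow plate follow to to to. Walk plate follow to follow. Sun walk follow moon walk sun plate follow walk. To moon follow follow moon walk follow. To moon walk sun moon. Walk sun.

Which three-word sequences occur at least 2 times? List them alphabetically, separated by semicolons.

follow moon walk; moon walk sun; plate follow to; walk follow to

Trigram counts meeting the condition (at least 2 times):
  follow moon walk: 2
  moon walk sun: 3
  plate follow to: 2
  walk follow to: 2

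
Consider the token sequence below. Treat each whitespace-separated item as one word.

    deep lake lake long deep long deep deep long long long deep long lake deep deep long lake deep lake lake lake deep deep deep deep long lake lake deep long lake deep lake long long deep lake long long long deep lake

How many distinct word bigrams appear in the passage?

43 tokens → 42 bigram windows in total.
Repeated bigrams (each contributes count−1 duplicates):
  deep long: 6
  deep deep: 5
  deep lake: 5
  lake deep: 5
  long deep: 5
  long long: 5
  lake lake: 4
  long lake: 4
  … (1 more repeated)
33 duplicate windows → 42 − 33 = 9 distinct.

9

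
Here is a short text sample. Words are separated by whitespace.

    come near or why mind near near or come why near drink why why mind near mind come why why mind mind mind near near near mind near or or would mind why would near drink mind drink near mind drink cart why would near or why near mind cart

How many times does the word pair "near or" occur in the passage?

Scanning the 49 overlapping bigram windows for "near or":
  position 2–3: near or
  position 7–8: near or
  position 28–29: near or
  position 45–46: near or

4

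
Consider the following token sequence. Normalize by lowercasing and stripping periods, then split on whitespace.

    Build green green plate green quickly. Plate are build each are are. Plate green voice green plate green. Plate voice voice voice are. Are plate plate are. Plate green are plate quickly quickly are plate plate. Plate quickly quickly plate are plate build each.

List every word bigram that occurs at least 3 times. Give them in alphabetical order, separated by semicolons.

Bigram counts meeting the condition (at least 3 times):
  are plate: 6
  green plate: 3
  plate are: 3
  plate green: 4
  plate plate: 3

are plate; green plate; plate are; plate green; plate plate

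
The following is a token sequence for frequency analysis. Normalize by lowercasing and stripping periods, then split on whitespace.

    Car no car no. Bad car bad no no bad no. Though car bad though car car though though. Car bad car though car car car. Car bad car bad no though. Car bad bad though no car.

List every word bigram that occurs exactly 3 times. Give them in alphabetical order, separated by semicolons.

Bigram counts meeting the condition (exactly 3 times):
  bad car: 3
  bad no: 3

bad car; bad no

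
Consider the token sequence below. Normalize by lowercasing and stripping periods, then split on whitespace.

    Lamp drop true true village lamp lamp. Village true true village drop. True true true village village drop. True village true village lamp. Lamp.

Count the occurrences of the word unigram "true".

Scanning the 24 tokens for "true":
  position 3: true
  position 4: true
  position 9: true
  position 10: true
  position 13: true
  position 14: true
  position 15: true
  position 19: true
  position 21: true

9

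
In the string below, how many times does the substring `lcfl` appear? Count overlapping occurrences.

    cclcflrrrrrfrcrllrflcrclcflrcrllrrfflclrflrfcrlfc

Sliding a length-4 window over the 49 characters (46 positions):
  position 3–6: lcfl
  position 24–27: lcfl

2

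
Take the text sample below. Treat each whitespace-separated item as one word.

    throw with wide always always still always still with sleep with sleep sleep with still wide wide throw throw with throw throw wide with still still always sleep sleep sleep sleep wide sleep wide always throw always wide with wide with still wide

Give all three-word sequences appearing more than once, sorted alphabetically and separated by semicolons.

sleep sleep sleep; wide with still; with still wide

Trigram counts meeting the condition (more than once):
  sleep sleep sleep: 2
  wide with still: 2
  with still wide: 2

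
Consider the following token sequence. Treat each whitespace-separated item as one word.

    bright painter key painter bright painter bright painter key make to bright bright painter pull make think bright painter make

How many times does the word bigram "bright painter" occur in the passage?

Scanning the 19 overlapping bigram windows for "bright painter":
  position 1–2: bright painter
  position 5–6: bright painter
  position 7–8: bright painter
  position 13–14: bright painter
  position 18–19: bright painter

5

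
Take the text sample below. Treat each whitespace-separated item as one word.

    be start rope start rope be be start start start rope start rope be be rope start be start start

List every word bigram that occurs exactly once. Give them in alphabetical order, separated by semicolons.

Bigram counts meeting the condition (exactly once):
  be rope: 1
  start be: 1

be rope; start be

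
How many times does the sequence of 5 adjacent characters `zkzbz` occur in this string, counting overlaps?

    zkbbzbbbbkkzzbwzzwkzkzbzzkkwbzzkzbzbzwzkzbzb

Sliding a length-5 window over the 44 characters (40 positions):
  position 20–24: zkzbz
  position 31–35: zkzbz
  position 39–43: zkzbz

3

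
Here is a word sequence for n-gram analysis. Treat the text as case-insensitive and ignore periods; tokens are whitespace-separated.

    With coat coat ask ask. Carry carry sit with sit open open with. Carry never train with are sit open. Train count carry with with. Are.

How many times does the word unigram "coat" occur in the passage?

Scanning the 26 tokens for "coat":
  position 2: coat
  position 3: coat

2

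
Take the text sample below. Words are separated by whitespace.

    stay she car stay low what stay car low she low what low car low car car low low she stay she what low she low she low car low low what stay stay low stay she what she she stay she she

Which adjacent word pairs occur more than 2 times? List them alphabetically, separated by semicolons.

Bigram counts meeting the condition (more than 2 times):
  car low: 4
  low car: 3
  low she: 4
  low what: 3
  she low: 3
  stay she: 4

car low; low car; low she; low what; she low; stay she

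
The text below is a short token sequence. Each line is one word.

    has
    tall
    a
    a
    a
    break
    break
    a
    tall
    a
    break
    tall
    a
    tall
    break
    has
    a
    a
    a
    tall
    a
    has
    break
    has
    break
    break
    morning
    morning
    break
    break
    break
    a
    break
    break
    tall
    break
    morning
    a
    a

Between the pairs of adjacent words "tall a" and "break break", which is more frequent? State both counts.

"tall a": 4 occurrences
"break break": 5 occurrences

"break break" (5 vs 4)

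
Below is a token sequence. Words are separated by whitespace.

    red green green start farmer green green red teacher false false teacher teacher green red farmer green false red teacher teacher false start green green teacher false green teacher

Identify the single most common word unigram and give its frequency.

"green", 9 times

Unigram frequencies (highest first):
  green: 9
  teacher: 7
  false: 5
  red: 4
  start: 2
  farmer: 2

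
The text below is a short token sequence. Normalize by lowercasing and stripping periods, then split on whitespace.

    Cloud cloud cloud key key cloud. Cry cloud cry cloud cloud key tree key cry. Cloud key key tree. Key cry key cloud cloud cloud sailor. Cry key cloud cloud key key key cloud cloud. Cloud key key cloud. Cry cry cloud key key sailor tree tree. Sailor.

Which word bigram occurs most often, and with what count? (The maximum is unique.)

"cloud cloud", 8 times

Bigram frequencies (highest first):
  cloud cloud: 8
  cloud key: 6
  key key: 6
  key cloud: 5
  cry cloud: 4
  cloud cry: 3
  … (11 more, each ≤ 2)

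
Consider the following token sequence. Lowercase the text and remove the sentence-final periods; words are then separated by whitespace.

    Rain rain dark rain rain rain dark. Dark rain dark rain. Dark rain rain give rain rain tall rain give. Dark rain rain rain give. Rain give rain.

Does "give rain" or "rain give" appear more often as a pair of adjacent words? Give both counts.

"give rain": 3 occurrences
"rain give": 4 occurrences

"rain give" (4 vs 3)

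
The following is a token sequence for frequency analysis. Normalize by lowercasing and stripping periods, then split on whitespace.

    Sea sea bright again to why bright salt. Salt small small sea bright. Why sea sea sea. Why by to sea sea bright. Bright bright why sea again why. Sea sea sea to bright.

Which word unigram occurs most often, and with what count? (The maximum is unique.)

Unigram frequencies (highest first):
  sea: 12
  bright: 7
  why: 5
  to: 3
  again: 2
  salt: 2
  … (2 more, each ≤ 2)

"sea", 12 times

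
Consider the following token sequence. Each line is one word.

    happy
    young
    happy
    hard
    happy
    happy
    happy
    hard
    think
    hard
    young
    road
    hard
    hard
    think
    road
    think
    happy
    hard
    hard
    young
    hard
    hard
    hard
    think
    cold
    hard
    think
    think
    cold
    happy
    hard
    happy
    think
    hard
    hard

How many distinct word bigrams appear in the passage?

36 tokens → 35 bigram windows in total.
Repeated bigrams (each contributes count−1 duplicates):
  hard hard: 5
  happy hard: 4
  hard think: 4
  happy happy: 2
  hard happy: 2
  hard young: 2
  think cold: 2
  think hard: 2
15 duplicate windows → 35 − 15 = 20 distinct.

20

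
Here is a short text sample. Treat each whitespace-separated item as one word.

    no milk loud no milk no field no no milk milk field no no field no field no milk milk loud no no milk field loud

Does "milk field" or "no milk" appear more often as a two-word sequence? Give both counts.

"milk field": 2 occurrences
"no milk": 5 occurrences

"no milk" (5 vs 2)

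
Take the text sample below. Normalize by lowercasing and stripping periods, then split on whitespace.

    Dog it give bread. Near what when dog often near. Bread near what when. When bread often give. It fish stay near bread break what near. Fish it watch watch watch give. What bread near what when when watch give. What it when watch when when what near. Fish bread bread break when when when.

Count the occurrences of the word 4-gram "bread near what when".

Scanning the 52 overlapping 4-gram windows for "bread near what when":
  position 4–7: bread near what when
  position 11–14: bread near what when
  position 34–37: bread near what when

3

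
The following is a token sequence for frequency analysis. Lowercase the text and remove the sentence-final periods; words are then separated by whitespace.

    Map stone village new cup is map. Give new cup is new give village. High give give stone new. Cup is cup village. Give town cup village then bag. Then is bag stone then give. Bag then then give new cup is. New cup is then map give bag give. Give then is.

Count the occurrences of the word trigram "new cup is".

Scanning the 51 overlapping trigram windows for "new cup is":
  position 4–6: new cup is
  position 9–11: new cup is
  position 19–21: new cup is
  position 40–42: new cup is
  position 43–45: new cup is

5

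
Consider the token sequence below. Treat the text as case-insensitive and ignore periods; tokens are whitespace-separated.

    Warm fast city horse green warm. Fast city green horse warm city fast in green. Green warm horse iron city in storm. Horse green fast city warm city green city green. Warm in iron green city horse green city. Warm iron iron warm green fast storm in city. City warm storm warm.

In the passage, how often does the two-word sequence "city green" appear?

Scanning the 51 overlapping bigram windows for "city green":
  position 8–9: city green
  position 28–29: city green
  position 30–31: city green

3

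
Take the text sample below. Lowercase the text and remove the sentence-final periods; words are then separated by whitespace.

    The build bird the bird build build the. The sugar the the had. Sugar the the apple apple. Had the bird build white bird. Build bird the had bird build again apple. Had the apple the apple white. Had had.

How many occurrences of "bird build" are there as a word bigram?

4

Scanning the 39 overlapping bigram windows for "bird build":
  position 5–6: bird build
  position 21–22: bird build
  position 24–25: bird build
  position 29–30: bird build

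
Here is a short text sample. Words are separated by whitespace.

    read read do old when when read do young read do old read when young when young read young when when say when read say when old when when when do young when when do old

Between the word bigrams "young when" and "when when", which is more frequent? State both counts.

"when when" (5 vs 3)

"young when": 3 occurrences
"when when": 5 occurrences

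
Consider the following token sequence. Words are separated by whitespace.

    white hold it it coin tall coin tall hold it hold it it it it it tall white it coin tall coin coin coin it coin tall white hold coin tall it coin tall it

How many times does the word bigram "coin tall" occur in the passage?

Scanning the 34 overlapping bigram windows for "coin tall":
  position 5–6: coin tall
  position 7–8: coin tall
  position 20–21: coin tall
  position 26–27: coin tall
  position 30–31: coin tall
  position 33–34: coin tall

6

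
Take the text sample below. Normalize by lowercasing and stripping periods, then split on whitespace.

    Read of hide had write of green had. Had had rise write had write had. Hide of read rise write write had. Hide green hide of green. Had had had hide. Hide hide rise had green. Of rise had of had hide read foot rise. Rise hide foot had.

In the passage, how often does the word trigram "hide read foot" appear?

1

Scanning the 47 overlapping trigram windows for "hide read foot":
  position 42–44: hide read foot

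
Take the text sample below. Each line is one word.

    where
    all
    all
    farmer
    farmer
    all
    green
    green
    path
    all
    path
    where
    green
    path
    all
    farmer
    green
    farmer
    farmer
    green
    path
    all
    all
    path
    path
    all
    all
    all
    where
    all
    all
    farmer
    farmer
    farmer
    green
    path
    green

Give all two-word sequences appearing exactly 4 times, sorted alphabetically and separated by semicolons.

Bigram counts meeting the condition (exactly 4 times):
  farmer farmer: 4
  green path: 4
  path all: 4

farmer farmer; green path; path all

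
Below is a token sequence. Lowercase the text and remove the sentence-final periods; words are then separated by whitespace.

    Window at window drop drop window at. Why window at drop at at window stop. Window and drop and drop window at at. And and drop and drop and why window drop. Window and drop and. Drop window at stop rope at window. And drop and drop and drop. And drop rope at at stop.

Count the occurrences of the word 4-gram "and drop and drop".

6

Scanning the 52 overlapping 4-gram windows for "and drop and drop":
  position 17–20: and drop and drop
  position 25–28: and drop and drop
  position 34–37: and drop and drop
  position 44–47: and drop and drop
  position 46–49: and drop and drop
  position 48–51: and drop and drop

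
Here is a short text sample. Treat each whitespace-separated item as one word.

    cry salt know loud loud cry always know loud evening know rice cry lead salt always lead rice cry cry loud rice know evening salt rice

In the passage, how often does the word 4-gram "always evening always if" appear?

0

Scanning the 23 overlapping 4-gram windows for "always evening always if":
  (none found)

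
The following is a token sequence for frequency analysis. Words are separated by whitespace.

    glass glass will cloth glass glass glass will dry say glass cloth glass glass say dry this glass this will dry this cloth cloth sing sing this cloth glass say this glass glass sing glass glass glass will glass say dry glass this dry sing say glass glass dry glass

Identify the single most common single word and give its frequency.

"glass", 20 times

Unigram frequencies (highest first):
  glass: 20
  dry: 6
  this: 6
  cloth: 5
  say: 5
  will: 4
  … (1 more, each ≤ 4)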